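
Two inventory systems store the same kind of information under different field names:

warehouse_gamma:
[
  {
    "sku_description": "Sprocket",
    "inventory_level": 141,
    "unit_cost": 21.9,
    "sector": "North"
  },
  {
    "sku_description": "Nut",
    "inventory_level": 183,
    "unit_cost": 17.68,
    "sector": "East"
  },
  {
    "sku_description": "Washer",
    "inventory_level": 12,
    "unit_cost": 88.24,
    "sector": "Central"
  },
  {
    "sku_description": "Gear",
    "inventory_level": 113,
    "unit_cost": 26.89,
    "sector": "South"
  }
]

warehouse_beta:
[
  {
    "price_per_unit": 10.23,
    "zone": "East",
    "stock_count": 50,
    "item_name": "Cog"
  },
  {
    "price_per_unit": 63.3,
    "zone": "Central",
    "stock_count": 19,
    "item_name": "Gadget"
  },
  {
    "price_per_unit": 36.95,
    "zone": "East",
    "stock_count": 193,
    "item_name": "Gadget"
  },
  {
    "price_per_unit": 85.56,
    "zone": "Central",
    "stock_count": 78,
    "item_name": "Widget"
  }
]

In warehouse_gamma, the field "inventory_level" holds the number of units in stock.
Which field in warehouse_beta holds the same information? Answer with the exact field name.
stock_count

In warehouse_gamma, "inventory_level" holds the number of units in stock.
The fields in warehouse_beta are: "price_per_unit", "zone", "stock_count", "item_name".
"stock_count" is the match: the name refers to the same concept and its values are whole-number counts (e.g. 50, 19).
The other fields ("price_per_unit", "zone", "item_name") hold different kinds of data.

So "inventory_level" in warehouse_gamma corresponds to "stock_count" in warehouse_beta.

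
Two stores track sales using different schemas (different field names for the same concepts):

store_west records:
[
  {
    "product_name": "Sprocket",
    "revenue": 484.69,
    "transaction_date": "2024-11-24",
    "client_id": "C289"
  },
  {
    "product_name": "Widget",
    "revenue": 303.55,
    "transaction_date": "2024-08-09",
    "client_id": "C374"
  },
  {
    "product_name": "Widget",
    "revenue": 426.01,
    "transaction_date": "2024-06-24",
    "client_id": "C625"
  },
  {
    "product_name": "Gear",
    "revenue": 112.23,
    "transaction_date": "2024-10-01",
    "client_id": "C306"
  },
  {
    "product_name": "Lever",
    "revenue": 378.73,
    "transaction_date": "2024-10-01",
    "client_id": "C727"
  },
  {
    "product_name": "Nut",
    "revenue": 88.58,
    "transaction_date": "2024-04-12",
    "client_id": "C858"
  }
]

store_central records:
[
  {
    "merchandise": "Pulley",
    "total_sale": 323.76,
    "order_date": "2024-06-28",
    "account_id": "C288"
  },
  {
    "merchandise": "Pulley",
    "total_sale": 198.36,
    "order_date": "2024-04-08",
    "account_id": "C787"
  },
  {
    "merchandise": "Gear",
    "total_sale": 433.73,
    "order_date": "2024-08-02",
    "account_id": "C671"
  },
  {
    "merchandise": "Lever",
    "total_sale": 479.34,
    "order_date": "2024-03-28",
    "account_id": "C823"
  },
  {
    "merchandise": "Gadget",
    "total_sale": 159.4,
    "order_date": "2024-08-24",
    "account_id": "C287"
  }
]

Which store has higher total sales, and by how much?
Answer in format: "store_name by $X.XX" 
store_west by $199.20

Schema mapping: "revenue" (store_west) = "total_sale" (store_central) = sale amount

Total for store_west: 1793.79
Total for store_central: 1594.59

Difference: |1793.79 - 1594.59| = 199.20
store_west has higher sales by $199.20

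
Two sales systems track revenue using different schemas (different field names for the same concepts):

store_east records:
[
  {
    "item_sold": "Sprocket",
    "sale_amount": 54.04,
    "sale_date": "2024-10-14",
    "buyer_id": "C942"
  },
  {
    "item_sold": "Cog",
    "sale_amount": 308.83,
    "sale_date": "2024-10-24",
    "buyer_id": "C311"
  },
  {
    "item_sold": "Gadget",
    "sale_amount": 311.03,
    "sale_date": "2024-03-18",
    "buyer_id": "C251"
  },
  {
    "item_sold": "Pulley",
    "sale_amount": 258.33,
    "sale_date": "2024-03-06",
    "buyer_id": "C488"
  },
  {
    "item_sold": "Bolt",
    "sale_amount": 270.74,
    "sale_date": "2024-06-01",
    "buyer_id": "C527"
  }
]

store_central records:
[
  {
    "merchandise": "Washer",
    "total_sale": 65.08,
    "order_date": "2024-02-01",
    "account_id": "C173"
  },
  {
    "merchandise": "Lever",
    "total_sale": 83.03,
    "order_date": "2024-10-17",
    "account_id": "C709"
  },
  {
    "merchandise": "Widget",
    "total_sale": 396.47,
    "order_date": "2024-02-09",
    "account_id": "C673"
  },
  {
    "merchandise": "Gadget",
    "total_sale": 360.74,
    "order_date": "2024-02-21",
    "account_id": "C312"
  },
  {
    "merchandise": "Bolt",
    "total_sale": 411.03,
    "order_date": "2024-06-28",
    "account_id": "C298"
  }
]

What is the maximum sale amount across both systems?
411.03

Reconcile: "sale_amount" (store_east) = "total_sale" (store_central) = sale amount

Maximum in store_east: 311.03
Maximum in store_central: 411.03

Overall maximum: max(311.03, 411.03) = 411.03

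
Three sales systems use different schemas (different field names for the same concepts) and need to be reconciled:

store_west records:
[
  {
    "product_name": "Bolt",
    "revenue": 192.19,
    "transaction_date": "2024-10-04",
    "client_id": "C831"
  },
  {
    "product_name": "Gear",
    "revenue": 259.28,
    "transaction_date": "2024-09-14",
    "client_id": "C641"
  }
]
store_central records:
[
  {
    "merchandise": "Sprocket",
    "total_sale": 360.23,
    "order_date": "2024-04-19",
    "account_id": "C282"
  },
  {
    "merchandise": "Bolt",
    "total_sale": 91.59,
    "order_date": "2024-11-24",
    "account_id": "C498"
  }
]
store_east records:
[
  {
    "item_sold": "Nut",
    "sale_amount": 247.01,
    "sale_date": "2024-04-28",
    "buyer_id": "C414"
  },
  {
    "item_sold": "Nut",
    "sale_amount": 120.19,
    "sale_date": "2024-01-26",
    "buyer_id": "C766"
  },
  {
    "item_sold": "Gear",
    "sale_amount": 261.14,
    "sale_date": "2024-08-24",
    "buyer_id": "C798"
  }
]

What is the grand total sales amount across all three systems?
1531.63

Schema reconciliation - all amount fields map to sale amount:

store_west (revenue): 451.47
store_central (total_sale): 451.82
store_east (sale_amount): 628.34

Grand total: 1531.63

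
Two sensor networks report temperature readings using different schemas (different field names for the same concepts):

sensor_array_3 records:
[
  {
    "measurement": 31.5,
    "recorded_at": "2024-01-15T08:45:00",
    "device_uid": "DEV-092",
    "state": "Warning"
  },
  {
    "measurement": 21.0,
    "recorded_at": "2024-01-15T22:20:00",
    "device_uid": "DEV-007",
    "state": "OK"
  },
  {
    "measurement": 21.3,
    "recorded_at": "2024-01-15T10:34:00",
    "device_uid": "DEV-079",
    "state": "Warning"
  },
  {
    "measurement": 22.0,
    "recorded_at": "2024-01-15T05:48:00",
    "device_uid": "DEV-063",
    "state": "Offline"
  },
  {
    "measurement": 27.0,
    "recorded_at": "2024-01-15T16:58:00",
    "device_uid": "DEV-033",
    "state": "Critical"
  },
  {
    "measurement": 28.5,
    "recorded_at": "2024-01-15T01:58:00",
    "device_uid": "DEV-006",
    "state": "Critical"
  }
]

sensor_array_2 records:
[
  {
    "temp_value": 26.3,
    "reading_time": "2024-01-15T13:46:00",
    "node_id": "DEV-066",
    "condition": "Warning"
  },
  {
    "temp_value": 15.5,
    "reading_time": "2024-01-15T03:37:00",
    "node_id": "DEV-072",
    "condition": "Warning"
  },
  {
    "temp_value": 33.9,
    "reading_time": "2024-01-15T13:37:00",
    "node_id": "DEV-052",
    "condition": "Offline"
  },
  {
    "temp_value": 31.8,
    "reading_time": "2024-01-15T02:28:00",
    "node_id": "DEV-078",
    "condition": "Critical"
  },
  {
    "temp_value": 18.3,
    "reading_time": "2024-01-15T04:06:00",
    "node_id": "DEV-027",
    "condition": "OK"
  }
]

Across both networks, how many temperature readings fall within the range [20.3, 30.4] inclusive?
6

Schema mapping: "measurement" (sensor_array_3) = "temp_value" (sensor_array_2) = temperature

Readings in [20.3, 30.4] from sensor_array_3: 5
Readings in [20.3, 30.4] from sensor_array_2: 1

Total count: 5 + 1 = 6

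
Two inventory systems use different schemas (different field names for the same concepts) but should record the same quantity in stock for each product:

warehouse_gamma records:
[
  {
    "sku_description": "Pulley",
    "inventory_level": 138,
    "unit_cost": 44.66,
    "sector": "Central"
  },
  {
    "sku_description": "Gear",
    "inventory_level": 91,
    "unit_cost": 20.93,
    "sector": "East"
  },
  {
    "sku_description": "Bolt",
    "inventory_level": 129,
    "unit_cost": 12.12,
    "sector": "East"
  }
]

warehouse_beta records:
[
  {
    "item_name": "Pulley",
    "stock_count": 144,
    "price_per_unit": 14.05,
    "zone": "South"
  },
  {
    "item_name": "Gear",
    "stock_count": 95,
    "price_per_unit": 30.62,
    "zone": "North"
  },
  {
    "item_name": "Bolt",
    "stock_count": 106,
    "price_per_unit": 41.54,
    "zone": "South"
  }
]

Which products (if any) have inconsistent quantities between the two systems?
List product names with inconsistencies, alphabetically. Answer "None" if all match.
Bolt, Gear, Pulley

Schema mappings:
- "sku_description" (warehouse_gamma) = "item_name" (warehouse_beta) = product name
- "inventory_level" (warehouse_gamma) = "stock_count" (warehouse_beta) = quantity

Comparison:
  Pulley: 138 vs 144 - MISMATCH
  Gear: 91 vs 95 - MISMATCH
  Bolt: 129 vs 106 - MISMATCH

Products with inconsistencies: Bolt, Gear, Pulley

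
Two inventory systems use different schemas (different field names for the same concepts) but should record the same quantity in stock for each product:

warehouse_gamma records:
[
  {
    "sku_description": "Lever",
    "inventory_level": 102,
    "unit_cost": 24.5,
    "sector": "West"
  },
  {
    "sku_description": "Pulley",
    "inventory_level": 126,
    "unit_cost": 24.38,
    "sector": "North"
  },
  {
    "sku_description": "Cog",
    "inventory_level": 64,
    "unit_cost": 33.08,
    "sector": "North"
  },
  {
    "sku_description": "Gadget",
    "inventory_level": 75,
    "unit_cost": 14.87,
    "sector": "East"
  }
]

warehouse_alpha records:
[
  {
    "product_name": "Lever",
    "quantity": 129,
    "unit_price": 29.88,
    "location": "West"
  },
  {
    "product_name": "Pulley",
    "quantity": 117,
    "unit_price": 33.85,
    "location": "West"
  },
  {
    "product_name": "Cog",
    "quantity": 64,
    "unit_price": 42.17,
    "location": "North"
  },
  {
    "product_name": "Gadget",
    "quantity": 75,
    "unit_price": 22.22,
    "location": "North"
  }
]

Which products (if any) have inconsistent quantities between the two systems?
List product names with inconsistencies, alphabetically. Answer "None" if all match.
Lever, Pulley

Schema mappings:
- "sku_description" (warehouse_gamma) = "product_name" (warehouse_alpha) = product name
- "inventory_level" (warehouse_gamma) = "quantity" (warehouse_alpha) = quantity

Comparison:
  Lever: 102 vs 129 - MISMATCH
  Pulley: 126 vs 117 - MISMATCH
  Cog: 64 vs 64 - MATCH
  Gadget: 75 vs 75 - MATCH

Products with inconsistencies: Lever, Pulley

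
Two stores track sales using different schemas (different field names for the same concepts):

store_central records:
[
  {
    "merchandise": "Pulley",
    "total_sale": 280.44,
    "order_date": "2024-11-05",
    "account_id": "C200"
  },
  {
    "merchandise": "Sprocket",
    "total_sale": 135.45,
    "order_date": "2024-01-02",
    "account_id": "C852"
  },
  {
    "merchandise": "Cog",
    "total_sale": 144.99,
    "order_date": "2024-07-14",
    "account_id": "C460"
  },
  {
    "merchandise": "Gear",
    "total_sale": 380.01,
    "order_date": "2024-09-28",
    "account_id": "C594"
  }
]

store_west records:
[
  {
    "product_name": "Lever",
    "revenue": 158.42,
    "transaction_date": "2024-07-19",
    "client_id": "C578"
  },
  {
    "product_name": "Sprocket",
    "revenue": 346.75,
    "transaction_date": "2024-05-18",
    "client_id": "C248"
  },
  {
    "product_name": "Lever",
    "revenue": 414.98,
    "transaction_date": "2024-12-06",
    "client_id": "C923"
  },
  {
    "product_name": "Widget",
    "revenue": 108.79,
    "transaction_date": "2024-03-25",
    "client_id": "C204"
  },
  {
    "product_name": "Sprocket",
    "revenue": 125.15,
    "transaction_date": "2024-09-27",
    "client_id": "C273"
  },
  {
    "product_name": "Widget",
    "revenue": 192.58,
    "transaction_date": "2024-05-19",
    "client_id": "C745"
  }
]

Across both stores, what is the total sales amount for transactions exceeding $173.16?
1614.76

Schema mapping: "total_sale" (store_central) = "revenue" (store_west) = sale amount

Sum of sales > $173.16 in store_central: 660.45
Sum of sales > $173.16 in store_west: 954.31

Total: 660.45 + 954.31 = 1614.76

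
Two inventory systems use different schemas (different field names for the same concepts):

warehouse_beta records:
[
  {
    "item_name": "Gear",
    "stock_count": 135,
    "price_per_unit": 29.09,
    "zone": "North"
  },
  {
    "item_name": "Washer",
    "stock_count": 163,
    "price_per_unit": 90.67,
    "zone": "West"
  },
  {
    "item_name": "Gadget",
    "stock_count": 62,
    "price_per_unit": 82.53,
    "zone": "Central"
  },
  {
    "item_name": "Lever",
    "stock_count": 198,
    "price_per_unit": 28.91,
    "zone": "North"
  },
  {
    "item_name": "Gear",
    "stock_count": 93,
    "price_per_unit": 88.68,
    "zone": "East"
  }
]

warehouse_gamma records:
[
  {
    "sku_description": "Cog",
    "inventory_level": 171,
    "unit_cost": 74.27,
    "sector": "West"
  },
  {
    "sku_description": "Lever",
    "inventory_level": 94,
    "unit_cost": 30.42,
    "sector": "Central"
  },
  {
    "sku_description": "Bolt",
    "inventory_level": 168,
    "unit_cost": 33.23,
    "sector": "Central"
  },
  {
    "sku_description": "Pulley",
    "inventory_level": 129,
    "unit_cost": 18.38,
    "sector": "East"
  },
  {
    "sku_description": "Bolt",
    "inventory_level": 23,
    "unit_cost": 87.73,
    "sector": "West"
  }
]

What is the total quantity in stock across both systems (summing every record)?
1236

To reconcile these schemas, identify the field holding the quantity in stock in each system:
1. In warehouse_beta it is "stock_count"
2. In warehouse_gamma it is "inventory_level"

From warehouse_beta: 135 + 163 + 62 + 198 + 93 = 651
From warehouse_gamma: 171 + 94 + 168 + 129 + 23 = 585

Total: 651 + 585 = 1236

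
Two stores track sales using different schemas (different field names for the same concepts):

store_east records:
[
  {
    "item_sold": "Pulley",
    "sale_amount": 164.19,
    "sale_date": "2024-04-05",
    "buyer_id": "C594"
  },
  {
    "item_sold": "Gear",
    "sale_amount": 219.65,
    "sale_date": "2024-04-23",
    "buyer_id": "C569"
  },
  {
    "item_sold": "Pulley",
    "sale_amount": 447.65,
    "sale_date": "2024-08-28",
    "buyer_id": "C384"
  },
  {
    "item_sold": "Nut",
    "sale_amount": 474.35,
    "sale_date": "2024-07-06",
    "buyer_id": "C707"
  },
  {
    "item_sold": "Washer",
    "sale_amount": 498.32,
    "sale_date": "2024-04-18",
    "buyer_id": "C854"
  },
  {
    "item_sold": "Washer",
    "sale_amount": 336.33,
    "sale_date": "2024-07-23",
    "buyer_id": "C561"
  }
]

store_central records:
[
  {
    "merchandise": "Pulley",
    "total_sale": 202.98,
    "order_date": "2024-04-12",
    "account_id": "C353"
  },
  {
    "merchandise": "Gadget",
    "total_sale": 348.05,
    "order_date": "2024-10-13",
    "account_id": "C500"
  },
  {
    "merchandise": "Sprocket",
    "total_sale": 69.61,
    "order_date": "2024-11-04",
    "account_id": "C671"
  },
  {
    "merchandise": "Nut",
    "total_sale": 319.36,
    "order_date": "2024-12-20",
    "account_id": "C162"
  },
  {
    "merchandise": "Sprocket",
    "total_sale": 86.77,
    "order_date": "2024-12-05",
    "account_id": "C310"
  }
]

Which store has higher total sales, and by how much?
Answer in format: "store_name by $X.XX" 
store_east by $1113.72

Schema mapping: "sale_amount" (store_east) = "total_sale" (store_central) = sale amount

Total for store_east: 2140.49
Total for store_central: 1026.77

Difference: |2140.49 - 1026.77| = 1113.72
store_east has higher sales by $1113.72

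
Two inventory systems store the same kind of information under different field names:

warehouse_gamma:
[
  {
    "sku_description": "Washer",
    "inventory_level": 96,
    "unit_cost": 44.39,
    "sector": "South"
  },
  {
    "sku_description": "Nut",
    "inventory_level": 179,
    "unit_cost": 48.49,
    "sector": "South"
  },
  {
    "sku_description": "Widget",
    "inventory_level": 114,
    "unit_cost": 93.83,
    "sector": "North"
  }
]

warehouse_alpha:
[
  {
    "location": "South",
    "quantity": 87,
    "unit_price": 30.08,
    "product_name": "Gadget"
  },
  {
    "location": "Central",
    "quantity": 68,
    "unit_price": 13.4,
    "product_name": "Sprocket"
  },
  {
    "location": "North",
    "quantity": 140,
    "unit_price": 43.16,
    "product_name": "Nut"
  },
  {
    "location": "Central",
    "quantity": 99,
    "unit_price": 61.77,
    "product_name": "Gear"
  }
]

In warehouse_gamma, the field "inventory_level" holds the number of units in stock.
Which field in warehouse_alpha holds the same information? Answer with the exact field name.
quantity

In warehouse_gamma, "inventory_level" holds the number of units in stock.
The fields in warehouse_alpha are: "location", "quantity", "unit_price", "product_name".
"quantity" is the match: the name refers to the same concept and its values are whole-number counts (e.g. 87, 68).
The other fields ("location", "unit_price", "product_name") hold different kinds of data.

So "inventory_level" in warehouse_gamma corresponds to "quantity" in warehouse_alpha.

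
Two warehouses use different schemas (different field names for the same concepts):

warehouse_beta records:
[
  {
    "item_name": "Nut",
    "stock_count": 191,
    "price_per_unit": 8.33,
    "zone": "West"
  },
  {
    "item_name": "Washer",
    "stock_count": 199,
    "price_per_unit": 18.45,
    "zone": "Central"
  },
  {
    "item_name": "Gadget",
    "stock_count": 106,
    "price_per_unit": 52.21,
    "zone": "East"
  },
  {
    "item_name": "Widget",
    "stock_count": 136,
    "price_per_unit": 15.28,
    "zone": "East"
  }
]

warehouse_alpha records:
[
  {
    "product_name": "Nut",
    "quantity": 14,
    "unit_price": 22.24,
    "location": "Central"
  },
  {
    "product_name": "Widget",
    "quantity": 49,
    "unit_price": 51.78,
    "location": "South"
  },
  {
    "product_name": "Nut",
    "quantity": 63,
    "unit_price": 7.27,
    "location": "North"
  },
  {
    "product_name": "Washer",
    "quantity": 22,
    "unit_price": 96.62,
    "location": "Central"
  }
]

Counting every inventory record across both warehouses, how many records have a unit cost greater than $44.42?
3

Schema mapping: "price_per_unit" (warehouse_beta) = "unit_price" (warehouse_alpha) = unit cost

Records > $44.42 in warehouse_beta: 1
Records > $44.42 in warehouse_alpha: 2

Total count: 1 + 2 = 3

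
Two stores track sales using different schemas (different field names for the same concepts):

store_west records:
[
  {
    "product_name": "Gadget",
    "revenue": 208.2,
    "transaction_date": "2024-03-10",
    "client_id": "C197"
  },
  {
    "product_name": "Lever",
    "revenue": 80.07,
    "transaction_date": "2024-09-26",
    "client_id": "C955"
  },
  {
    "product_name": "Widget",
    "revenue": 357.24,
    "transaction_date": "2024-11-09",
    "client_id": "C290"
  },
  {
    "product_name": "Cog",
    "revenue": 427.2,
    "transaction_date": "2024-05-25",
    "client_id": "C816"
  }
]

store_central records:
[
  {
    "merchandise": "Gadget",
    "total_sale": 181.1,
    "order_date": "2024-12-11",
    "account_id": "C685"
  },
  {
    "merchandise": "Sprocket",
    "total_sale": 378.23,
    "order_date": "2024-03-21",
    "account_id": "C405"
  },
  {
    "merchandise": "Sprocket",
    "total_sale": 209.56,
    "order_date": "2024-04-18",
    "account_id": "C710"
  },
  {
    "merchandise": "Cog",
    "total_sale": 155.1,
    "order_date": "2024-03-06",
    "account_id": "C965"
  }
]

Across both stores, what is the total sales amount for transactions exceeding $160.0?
1761.53

Schema mapping: "revenue" (store_west) = "total_sale" (store_central) = sale amount

Sum of sales > $160.0 in store_west: 992.64
Sum of sales > $160.0 in store_central: 768.89

Total: 992.64 + 768.89 = 1761.53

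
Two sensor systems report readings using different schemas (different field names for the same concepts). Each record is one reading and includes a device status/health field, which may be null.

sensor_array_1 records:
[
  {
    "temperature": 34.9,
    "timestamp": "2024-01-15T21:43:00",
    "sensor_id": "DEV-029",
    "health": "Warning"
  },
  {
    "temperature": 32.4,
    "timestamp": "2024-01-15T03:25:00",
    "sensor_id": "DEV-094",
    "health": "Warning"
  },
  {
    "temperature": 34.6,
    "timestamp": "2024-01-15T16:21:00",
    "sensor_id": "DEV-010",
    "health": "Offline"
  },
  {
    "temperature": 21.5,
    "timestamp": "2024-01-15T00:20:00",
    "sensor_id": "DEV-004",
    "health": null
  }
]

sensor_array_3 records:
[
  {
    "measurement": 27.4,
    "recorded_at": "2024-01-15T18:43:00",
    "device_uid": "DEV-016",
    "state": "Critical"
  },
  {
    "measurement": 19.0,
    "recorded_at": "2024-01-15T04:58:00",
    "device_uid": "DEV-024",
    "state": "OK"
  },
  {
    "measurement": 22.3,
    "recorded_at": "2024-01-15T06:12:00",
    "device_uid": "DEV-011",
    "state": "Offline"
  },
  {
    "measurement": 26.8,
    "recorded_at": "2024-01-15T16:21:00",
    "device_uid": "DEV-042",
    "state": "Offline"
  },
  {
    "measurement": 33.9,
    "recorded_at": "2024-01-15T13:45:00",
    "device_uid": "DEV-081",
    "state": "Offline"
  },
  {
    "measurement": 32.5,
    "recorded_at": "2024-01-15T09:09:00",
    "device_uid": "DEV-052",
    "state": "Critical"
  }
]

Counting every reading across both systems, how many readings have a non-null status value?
9

Schema mapping: "health" (sensor_array_1) = "state" (sensor_array_3) = status

Non-null in sensor_array_1: 3
Non-null in sensor_array_3: 6

Total non-null: 3 + 6 = 9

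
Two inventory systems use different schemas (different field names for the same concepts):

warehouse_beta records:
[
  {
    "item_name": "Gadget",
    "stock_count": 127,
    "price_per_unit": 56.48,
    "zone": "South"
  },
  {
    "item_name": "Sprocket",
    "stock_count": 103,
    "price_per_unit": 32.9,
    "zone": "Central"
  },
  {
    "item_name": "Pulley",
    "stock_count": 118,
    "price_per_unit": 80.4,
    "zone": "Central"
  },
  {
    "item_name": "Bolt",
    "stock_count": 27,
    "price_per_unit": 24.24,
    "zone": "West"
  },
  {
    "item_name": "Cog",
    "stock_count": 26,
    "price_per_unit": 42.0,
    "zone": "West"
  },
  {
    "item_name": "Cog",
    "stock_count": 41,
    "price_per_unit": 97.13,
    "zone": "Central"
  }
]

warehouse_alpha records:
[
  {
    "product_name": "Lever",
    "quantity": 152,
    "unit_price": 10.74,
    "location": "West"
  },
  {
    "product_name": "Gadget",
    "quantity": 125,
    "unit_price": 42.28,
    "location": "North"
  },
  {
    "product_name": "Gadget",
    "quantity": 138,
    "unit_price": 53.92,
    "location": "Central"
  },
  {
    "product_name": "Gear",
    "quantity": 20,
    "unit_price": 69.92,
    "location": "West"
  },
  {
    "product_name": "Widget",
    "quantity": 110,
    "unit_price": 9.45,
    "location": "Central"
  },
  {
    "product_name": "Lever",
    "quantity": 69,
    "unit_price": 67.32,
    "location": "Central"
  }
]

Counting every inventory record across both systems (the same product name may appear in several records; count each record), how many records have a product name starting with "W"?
1

Schema mapping: "item_name" (warehouse_beta) = "product_name" (warehouse_alpha) = product name

Records with product name starting with "W" in warehouse_beta: 0
Records with product name starting with "W" in warehouse_alpha: 1

Total: 0 + 1 = 1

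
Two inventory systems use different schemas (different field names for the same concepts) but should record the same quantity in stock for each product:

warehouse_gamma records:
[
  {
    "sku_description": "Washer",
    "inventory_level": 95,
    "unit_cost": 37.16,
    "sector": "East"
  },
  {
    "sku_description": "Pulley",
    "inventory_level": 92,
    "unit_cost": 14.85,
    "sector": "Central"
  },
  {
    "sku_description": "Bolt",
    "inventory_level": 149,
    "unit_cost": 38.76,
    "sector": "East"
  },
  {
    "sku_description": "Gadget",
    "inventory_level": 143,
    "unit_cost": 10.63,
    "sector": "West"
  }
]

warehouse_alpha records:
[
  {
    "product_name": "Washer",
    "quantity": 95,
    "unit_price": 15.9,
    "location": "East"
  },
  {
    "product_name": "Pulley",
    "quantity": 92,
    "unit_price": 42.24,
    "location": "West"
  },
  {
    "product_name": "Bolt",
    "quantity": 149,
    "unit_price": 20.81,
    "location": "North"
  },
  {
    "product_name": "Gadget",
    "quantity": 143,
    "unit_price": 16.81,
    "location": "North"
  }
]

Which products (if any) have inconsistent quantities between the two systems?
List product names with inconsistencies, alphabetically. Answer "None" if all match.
None

Schema mappings:
- "sku_description" (warehouse_gamma) = "product_name" (warehouse_alpha) = product name
- "inventory_level" (warehouse_gamma) = "quantity" (warehouse_alpha) = quantity

Comparison:
  Washer: 95 vs 95 - MATCH
  Pulley: 92 vs 92 - MATCH
  Bolt: 149 vs 149 - MATCH
  Gadget: 143 vs 143 - MATCH

Products with inconsistencies: None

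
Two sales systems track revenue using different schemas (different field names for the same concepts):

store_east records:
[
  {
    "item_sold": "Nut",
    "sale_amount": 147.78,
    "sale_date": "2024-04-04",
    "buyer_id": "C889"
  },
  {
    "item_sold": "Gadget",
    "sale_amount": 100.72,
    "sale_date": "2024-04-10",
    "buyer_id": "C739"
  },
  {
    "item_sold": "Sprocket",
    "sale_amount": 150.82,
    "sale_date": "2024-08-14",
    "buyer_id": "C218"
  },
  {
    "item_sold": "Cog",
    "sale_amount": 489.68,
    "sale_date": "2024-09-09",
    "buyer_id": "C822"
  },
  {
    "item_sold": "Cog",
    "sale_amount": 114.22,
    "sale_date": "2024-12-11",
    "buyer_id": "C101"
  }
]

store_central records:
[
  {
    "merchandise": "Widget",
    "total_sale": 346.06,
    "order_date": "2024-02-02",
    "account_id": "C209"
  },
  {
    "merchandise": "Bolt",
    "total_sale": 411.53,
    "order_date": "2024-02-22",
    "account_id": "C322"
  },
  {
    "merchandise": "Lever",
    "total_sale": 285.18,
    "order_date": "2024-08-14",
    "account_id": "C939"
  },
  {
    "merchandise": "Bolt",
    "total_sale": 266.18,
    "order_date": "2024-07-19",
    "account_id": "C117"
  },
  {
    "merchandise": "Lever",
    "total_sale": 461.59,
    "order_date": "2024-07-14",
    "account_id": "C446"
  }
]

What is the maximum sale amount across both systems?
489.68

Reconcile: "sale_amount" (store_east) = "total_sale" (store_central) = sale amount

Maximum in store_east: 489.68
Maximum in store_central: 461.59

Overall maximum: max(489.68, 461.59) = 489.68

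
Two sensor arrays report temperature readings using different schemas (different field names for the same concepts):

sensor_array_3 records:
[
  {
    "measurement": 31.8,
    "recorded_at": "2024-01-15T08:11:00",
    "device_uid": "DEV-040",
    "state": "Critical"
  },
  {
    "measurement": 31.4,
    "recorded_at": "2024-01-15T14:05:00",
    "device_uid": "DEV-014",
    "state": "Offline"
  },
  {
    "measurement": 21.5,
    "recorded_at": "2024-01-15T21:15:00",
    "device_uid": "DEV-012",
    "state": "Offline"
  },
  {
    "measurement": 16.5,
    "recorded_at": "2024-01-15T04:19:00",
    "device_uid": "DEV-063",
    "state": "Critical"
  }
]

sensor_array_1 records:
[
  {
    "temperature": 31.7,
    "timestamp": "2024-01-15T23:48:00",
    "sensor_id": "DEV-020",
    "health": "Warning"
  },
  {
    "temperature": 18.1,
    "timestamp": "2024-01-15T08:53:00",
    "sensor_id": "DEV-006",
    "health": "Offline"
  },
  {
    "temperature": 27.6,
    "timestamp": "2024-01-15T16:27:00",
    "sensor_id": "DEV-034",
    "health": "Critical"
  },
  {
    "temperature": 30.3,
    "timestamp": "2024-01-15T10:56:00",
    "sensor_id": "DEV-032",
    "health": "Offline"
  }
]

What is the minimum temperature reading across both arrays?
16.5

Schema mapping: "measurement" (sensor_array_3) = "temperature" (sensor_array_1) = temperature reading

Minimum in sensor_array_3: 16.5
Minimum in sensor_array_1: 18.1

Overall minimum: min(16.5, 18.1) = 16.5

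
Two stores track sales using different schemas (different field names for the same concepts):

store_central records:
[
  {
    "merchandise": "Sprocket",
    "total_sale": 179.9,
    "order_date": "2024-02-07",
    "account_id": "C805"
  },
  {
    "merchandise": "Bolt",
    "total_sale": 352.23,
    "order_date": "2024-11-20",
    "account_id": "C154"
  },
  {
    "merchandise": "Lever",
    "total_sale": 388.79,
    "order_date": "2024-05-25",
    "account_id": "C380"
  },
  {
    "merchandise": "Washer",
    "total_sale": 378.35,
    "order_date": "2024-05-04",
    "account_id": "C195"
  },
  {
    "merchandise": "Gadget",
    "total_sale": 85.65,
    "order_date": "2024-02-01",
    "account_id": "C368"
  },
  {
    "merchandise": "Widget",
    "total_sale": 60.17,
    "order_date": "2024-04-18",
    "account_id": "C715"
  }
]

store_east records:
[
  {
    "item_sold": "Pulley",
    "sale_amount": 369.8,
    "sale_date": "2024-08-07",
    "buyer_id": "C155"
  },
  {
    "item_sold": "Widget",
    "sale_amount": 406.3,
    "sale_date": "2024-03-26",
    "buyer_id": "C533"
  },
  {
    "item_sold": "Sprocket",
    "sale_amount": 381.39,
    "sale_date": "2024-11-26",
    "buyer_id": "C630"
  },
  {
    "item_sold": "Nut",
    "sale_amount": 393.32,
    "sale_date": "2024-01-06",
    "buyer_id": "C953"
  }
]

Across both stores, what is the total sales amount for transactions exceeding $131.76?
2850.08

Schema mapping: "total_sale" (store_central) = "sale_amount" (store_east) = sale amount

Sum of sales > $131.76 in store_central: 1299.27
Sum of sales > $131.76 in store_east: 1550.81

Total: 1299.27 + 1550.81 = 2850.08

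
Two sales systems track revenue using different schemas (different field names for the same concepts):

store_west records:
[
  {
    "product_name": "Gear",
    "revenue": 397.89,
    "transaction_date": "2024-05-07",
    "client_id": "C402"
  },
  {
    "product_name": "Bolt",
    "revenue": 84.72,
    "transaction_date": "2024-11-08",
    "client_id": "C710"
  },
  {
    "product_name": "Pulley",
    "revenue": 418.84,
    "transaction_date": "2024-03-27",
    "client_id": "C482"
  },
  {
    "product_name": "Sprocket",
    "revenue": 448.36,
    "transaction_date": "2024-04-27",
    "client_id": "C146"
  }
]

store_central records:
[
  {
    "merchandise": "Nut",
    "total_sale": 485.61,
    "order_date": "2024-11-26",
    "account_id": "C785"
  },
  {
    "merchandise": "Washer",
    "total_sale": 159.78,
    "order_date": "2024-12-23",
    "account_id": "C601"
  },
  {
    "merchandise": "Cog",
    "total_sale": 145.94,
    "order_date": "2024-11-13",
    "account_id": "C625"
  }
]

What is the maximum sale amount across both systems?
485.61

Reconcile: "revenue" (store_west) = "total_sale" (store_central) = sale amount

Maximum in store_west: 448.36
Maximum in store_central: 485.61

Overall maximum: max(448.36, 485.61) = 485.61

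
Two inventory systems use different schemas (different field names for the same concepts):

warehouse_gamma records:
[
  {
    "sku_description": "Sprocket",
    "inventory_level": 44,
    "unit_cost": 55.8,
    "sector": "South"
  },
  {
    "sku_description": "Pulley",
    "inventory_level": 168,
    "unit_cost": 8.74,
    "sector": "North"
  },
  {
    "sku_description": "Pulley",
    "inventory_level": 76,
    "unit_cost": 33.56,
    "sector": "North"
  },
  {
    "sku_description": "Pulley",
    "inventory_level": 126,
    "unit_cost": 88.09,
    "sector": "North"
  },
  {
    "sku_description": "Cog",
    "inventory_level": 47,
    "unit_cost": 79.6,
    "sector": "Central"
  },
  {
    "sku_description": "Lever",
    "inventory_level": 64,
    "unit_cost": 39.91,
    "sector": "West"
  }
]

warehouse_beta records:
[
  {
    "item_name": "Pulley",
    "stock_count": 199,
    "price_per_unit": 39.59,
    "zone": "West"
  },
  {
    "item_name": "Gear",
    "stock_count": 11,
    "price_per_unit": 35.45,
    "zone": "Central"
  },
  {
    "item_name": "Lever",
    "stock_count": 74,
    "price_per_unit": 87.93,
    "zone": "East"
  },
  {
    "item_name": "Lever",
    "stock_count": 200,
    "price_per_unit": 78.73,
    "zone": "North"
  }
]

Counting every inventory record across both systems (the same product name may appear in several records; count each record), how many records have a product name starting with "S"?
1

Schema mapping: "sku_description" (warehouse_gamma) = "item_name" (warehouse_beta) = product name

Records with product name starting with "S" in warehouse_gamma: 1
Records with product name starting with "S" in warehouse_beta: 0

Total: 1 + 0 = 1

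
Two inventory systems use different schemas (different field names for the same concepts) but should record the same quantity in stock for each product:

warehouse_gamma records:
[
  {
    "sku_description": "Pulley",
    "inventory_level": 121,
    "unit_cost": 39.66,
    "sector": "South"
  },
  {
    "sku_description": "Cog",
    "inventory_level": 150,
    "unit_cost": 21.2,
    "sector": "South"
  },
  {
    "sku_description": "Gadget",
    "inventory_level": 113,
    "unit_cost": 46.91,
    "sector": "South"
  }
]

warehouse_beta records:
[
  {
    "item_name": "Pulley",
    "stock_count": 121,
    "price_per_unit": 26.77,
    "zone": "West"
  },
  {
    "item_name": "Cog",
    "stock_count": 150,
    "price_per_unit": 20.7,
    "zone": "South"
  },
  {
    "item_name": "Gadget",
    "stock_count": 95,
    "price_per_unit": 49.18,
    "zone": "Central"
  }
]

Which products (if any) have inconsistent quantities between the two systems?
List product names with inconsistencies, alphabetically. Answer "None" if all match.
Gadget

Schema mappings:
- "sku_description" (warehouse_gamma) = "item_name" (warehouse_beta) = product name
- "inventory_level" (warehouse_gamma) = "stock_count" (warehouse_beta) = quantity

Comparison:
  Pulley: 121 vs 121 - MATCH
  Cog: 150 vs 150 - MATCH
  Gadget: 113 vs 95 - MISMATCH

Products with inconsistencies: Gadget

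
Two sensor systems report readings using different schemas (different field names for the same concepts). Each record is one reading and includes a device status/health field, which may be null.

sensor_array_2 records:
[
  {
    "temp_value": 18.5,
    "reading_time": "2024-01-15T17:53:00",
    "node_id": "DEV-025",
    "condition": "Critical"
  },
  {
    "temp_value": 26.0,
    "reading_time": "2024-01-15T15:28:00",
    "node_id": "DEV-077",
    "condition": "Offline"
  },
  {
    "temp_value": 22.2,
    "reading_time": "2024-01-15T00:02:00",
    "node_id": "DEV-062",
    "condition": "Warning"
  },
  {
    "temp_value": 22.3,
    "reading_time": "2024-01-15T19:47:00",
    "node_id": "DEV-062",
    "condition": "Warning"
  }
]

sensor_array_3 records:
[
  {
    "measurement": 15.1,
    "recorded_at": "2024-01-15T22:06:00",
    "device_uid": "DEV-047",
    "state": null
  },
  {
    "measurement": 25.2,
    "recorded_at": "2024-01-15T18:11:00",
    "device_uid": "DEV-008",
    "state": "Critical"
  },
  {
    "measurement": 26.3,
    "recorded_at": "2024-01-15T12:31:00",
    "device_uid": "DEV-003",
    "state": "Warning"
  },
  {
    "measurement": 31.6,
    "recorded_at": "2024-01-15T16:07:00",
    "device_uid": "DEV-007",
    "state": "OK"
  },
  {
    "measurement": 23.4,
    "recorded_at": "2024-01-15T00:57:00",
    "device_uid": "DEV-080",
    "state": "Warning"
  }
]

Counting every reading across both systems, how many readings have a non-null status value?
8

Schema mapping: "condition" (sensor_array_2) = "state" (sensor_array_3) = status

Non-null in sensor_array_2: 4
Non-null in sensor_array_3: 4

Total non-null: 4 + 4 = 8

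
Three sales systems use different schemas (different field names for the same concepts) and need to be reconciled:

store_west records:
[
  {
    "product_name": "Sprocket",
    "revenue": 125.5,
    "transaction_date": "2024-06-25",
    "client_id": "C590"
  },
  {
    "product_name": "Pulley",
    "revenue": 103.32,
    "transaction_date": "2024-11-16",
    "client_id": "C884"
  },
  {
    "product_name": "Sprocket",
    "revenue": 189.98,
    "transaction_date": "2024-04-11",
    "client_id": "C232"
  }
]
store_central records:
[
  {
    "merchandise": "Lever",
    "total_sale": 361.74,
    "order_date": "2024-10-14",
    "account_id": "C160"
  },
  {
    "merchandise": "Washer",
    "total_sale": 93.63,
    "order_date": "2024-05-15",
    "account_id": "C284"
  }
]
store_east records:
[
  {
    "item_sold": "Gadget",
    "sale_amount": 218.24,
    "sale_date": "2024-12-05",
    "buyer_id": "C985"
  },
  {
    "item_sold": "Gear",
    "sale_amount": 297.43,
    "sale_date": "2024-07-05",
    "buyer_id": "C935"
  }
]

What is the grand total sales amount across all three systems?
1389.84

Schema reconciliation - all amount fields map to sale amount:

store_west (revenue): 418.8
store_central (total_sale): 455.37
store_east (sale_amount): 515.67

Grand total: 1389.84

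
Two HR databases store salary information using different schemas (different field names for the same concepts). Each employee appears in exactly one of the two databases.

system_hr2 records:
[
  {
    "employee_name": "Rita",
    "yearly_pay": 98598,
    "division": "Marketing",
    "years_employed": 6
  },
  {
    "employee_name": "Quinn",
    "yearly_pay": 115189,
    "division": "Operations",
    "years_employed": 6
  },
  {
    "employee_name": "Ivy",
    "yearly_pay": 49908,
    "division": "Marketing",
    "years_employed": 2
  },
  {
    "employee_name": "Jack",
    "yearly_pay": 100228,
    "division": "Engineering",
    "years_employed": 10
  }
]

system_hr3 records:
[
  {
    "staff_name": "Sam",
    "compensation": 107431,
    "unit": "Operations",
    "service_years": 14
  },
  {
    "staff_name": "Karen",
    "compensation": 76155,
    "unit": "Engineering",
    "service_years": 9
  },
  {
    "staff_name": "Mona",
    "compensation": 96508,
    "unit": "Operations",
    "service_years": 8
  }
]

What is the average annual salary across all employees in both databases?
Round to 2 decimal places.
92002.43

Schema mapping: "yearly_pay" (system_hr2) = "compensation" (system_hr3) = annual salary

All salaries: [98598, 115189, 49908, 100228, 107431, 76155, 96508]
Sum: 644017
Count: 7
Average: 644017 / 7 = 92002.43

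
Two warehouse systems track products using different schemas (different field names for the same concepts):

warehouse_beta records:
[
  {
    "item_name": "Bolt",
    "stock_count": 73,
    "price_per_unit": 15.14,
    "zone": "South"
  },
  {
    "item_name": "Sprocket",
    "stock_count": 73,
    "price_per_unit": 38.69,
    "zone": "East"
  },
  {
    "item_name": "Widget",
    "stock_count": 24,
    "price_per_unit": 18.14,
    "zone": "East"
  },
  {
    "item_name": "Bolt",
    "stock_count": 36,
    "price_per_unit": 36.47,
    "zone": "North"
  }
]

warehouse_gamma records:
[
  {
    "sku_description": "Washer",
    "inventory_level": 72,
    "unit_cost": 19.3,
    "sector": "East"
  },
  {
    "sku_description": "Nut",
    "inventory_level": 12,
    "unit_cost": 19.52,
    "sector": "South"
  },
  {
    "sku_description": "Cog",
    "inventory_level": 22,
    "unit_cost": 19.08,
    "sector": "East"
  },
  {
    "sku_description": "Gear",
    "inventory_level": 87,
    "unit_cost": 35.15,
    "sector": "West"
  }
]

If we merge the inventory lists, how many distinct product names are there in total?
7

Schema mapping: "item_name" (warehouse_beta) = "sku_description" (warehouse_gamma) = product name

Products in warehouse_beta: ['Bolt', 'Sprocket', 'Widget']
Products in warehouse_gamma: ['Cog', 'Gear', 'Nut', 'Washer']

Union (unique products): ['Bolt', 'Cog', 'Gear', 'Nut', 'Sprocket', 'Washer', 'Widget']
Count: 7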